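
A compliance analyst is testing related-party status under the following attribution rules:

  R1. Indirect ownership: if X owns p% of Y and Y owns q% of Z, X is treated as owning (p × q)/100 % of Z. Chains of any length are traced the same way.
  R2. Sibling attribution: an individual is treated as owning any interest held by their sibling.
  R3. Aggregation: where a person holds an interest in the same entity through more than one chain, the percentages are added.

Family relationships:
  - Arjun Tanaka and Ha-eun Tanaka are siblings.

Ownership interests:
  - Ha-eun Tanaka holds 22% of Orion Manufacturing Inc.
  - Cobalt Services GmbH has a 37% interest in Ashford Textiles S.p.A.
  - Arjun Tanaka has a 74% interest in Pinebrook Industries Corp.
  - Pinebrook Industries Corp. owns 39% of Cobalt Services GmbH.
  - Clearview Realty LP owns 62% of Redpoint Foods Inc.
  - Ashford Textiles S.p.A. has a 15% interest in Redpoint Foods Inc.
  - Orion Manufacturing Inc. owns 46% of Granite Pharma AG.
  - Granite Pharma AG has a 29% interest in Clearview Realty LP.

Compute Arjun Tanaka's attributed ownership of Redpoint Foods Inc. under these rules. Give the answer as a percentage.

By sibling attribution (R2), Arjun Tanaka is treated as owning Ha-eun Tanaka's 22% interest in Orion Manufacturing Inc.
Chain via Pinebrook Industries Corp. → Cobalt Services GmbH → Ashford Textiles S.p.A. (R1): 74% × 39% × 37% × 15% = 1.60173% of Redpoint Foods Inc.
Chain via Orion Manufacturing Inc. → Granite Pharma AG → Clearview Realty LP (R1): 22% × 46% × 29% × 62% = 1.819576% of Redpoint Foods Inc.
Aggregating (R3): 1.60173% + 1.819576% = 3.421306%.

3.421306%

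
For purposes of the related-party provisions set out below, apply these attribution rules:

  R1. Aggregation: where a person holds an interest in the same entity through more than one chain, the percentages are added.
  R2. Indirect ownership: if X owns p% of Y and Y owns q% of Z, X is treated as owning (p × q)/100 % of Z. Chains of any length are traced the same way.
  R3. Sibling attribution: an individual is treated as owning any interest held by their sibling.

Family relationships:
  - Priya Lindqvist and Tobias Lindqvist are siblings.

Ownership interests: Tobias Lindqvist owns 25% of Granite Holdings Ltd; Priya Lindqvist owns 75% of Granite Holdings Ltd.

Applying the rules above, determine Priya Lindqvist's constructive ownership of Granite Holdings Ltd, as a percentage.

By sibling attribution (R3), Priya Lindqvist is treated as also owning Tobias Lindqvist's interest in Granite Holdings Ltd, giving 75% + 25% = 100%.
Direct interest in Granite Holdings Ltd: 100%.

100%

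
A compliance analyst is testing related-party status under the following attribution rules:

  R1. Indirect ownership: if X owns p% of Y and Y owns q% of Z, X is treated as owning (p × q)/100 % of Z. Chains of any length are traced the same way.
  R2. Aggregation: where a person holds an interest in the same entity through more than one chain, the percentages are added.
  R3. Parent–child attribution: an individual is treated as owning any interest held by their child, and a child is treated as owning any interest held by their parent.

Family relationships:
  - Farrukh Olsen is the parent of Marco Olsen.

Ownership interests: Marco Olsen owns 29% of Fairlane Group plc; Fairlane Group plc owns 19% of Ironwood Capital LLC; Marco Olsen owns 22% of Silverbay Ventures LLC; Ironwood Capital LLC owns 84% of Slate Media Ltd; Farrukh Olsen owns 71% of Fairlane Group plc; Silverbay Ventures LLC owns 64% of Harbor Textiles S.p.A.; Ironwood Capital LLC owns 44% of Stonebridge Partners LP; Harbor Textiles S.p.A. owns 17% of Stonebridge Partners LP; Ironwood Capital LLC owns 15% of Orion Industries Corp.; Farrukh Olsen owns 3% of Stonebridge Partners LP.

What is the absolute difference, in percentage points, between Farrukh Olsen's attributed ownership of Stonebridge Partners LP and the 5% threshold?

8.7536

By parent–child attribution (R3), Farrukh Olsen is treated as also owning Marco Olsen's interest in Fairlane Group plc, giving 71% + 29% = 100%.
By parent–child attribution (R3), Farrukh Olsen is treated as owning Marco Olsen's 22% interest in Silverbay Ventures LLC.
Chain via Fairlane Group plc → Ironwood Capital LLC (R1): 100% × 19% × 44% = 8.36% of Stonebridge Partners LP.
Direct interest in Stonebridge Partners LP: 3%.
Chain via Silverbay Ventures LLC → Harbor Textiles S.p.A. (R1): 22% × 64% × 17% = 2.3936% of Stonebridge Partners LP.
Aggregating (R2): 8.36% + 3% + 2.3936% = 13.7536%.
13.7536% exceeds the 5% threshold by 8.7536 percentage points.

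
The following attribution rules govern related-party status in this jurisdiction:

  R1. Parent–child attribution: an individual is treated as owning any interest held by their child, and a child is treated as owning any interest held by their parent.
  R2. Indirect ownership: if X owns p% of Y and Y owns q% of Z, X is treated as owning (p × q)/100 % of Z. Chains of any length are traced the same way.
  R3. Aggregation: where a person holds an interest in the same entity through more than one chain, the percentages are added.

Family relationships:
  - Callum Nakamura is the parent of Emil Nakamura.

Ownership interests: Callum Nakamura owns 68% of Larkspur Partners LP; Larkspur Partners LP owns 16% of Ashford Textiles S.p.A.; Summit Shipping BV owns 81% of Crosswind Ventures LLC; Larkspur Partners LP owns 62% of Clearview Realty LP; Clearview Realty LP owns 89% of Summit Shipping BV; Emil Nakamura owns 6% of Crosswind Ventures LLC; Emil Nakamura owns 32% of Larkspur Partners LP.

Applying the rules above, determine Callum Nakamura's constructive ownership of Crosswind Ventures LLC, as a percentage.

By parent–child attribution (R1), Callum Nakamura is treated as also owning Emil Nakamura's interest in Larkspur Partners LP, giving 68% + 32% = 100%.
By parent–child attribution (R1), Callum Nakamura is treated as owning Emil Nakamura's 6% interest in Crosswind Ventures LLC.
Chain via Larkspur Partners LP → Clearview Realty LP → Summit Shipping BV (R2): 100% × 62% × 89% × 81% = 44.6958% of Crosswind Ventures LLC.
Direct interest in Crosswind Ventures LLC: 6%.
Aggregating (R3): 44.6958% + 6% = 50.6958%.

50.6958%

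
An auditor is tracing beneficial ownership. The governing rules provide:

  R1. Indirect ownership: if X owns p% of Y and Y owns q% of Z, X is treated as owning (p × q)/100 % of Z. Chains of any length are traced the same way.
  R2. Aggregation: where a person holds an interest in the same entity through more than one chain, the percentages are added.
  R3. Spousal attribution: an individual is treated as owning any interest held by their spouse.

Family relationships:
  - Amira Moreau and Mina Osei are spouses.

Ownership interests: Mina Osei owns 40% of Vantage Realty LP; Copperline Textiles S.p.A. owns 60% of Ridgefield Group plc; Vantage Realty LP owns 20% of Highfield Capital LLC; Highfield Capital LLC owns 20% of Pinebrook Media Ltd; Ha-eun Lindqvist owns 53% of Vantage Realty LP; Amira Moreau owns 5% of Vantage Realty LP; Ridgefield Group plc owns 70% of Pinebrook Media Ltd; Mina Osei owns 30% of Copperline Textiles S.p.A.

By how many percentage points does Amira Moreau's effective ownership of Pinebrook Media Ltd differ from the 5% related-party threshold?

9.4

By spousal attribution (R3), Amira Moreau is treated as also owning Mina Osei's interest in Vantage Realty LP, giving 5% + 40% = 45%.
By spousal attribution (R3), Amira Moreau is treated as owning Mina Osei's 30% interest in Copperline Textiles S.p.A.
Chain via Vantage Realty LP → Highfield Capital LLC (R1): 45% × 20% × 20% = 1.8% of Pinebrook Media Ltd.
Chain via Copperline Textiles S.p.A. → Ridgefield Group plc (R1): 30% × 60% × 70% = 12.6% of Pinebrook Media Ltd.
Aggregating (R2): 1.8% + 12.6% = 14.4%.
14.4% exceeds the 5% threshold by 9.4 percentage points.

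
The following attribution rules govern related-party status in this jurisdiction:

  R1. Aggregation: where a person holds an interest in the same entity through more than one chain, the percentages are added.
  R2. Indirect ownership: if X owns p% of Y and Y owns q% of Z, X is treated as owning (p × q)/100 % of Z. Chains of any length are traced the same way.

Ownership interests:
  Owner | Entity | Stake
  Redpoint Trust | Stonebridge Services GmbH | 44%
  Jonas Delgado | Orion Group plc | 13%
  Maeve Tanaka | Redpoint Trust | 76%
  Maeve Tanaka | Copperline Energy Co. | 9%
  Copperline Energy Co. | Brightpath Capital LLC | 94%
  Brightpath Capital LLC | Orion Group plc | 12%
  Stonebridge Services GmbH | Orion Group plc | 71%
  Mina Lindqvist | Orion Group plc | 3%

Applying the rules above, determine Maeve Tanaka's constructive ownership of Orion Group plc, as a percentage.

Chain via Redpoint Trust → Stonebridge Services GmbH (R2): 76% × 44% × 71% = 23.7424% of Orion Group plc.
Chain via Copperline Energy Co. → Brightpath Capital LLC (R2): 9% × 94% × 12% = 1.0152% of Orion Group plc.
Aggregating (R1): 23.7424% + 1.0152% = 24.7576%.

24.7576%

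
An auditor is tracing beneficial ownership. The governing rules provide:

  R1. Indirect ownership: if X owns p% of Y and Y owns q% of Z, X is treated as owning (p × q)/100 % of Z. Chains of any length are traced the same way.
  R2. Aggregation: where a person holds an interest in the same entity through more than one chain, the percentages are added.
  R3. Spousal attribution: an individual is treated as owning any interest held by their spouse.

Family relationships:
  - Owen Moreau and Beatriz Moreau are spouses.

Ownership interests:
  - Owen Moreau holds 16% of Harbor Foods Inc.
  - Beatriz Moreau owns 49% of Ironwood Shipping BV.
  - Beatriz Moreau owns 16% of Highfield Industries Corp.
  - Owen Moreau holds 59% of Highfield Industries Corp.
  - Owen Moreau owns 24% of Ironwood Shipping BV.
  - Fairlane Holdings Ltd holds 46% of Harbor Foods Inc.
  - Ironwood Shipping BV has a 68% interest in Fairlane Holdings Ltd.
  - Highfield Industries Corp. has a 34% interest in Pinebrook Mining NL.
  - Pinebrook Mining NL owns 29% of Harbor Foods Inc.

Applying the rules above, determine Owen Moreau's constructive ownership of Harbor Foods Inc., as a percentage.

By spousal attribution (R3), Owen Moreau is treated as also owning Beatriz Moreau's interest in Highfield Industries Corp, giving 59% + 16% = 75%.
By spousal attribution (R3), Owen Moreau is treated as also owning Beatriz Moreau's interest in Ironwood Shipping BV, giving 24% + 49% = 73%.
Chain via Highfield Industries Corp. → Pinebrook Mining NL (R1): 75% × 34% × 29% = 7.395% of Harbor Foods Inc.
Chain via Ironwood Shipping BV → Fairlane Holdings Ltd (R1): 73% × 68% × 46% = 22.8344% of Harbor Foods Inc.
Direct interest in Harbor Foods Inc: 16%.
Aggregating (R2): 7.395% + 22.8344% + 16% = 46.2294%.

46.2294%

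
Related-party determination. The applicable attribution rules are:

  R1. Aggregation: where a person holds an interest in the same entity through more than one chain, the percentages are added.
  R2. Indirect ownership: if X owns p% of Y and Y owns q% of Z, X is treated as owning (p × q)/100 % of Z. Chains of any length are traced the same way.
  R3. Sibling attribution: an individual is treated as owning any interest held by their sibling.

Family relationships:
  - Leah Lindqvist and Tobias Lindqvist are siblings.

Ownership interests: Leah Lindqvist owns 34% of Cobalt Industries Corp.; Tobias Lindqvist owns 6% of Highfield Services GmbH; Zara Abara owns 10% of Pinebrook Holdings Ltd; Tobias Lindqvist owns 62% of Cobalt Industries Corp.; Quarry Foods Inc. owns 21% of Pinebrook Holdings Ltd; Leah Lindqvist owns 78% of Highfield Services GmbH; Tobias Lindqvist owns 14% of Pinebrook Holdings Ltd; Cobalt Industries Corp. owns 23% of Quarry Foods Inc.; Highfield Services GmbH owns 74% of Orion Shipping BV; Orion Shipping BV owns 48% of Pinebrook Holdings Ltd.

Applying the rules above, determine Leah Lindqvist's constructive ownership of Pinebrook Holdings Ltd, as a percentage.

By sibling attribution (R3), Leah Lindqvist is treated as also owning Tobias Lindqvist's interest in Highfield Services GmbH, giving 78% + 6% = 84%.
By sibling attribution (R3), Leah Lindqvist is treated as also owning Tobias Lindqvist's interest in Cobalt Industries Corp, giving 34% + 62% = 96%.
By sibling attribution (R3), Leah Lindqvist is treated as owning Tobias Lindqvist's 14% interest in Pinebrook Holdings Ltd.
Chain via Highfield Services GmbH → Orion Shipping BV (R2): 84% × 74% × 48% = 29.8368% of Pinebrook Holdings Ltd.
Chain via Cobalt Industries Corp. → Quarry Foods Inc. (R2): 96% × 23% × 21% = 4.6368% of Pinebrook Holdings Ltd.
Direct interest in Pinebrook Holdings Ltd: 14%.
Aggregating (R1): 29.8368% + 4.6368% + 14% = 48.4736%.

48.4736%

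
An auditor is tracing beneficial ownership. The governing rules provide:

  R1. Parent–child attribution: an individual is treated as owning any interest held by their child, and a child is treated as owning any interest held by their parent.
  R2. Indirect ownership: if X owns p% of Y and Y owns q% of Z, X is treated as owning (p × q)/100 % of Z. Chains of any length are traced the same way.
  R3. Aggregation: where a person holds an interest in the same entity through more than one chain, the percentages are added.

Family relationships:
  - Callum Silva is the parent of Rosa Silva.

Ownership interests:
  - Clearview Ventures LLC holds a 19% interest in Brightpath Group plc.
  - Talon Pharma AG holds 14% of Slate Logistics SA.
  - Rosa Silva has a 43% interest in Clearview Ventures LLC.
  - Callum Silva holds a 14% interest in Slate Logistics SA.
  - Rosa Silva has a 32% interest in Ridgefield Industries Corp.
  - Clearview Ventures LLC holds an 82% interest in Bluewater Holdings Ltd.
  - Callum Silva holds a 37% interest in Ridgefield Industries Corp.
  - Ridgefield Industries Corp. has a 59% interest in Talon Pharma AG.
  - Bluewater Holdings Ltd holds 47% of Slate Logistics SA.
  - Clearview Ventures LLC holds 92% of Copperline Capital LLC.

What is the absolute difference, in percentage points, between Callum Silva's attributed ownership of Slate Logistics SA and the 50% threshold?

13.7284

By parent–child attribution (R1), Callum Silva is treated as also owning Rosa Silva's interest in Ridgefield Industries Corp, giving 37% + 32% = 69%.
By parent–child attribution (R1), Callum Silva is treated as owning Rosa Silva's 43% interest in Clearview Ventures LLC.
Chain via Ridgefield Industries Corp. → Talon Pharma AG (R2): 69% × 59% × 14% = 5.6994% of Slate Logistics SA.
Direct interest in Slate Logistics SA: 14%.
Chain via Clearview Ventures LLC → Bluewater Holdings Ltd (R2): 43% × 82% × 47% = 16.5722% of Slate Logistics SA.
Aggregating (R3): 5.6994% + 14% + 16.5722% = 36.2716%.
36.2716% falls short of the 50% threshold by 13.7284 percentage points.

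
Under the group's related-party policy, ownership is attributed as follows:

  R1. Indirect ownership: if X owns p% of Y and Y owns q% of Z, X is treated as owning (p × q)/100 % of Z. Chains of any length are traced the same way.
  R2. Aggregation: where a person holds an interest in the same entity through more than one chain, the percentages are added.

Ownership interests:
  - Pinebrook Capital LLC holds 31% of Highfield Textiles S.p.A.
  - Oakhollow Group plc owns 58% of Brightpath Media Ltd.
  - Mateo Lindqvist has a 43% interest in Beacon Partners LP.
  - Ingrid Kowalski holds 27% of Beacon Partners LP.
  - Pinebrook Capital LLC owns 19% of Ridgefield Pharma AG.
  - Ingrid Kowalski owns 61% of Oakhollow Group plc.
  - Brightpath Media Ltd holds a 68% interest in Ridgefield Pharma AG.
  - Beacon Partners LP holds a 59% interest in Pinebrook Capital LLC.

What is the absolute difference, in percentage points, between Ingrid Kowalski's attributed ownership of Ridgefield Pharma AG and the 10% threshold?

17.0851

Chain via Oakhollow Group plc → Brightpath Media Ltd (R1): 61% × 58% × 68% = 24.0584% of Ridgefield Pharma AG.
Chain via Beacon Partners LP → Pinebrook Capital LLC (R1): 27% × 59% × 19% = 3.0267% of Ridgefield Pharma AG.
Aggregating (R2): 24.0584% + 3.0267% = 27.0851%.
27.0851% exceeds the 10% threshold by 17.0851 percentage points.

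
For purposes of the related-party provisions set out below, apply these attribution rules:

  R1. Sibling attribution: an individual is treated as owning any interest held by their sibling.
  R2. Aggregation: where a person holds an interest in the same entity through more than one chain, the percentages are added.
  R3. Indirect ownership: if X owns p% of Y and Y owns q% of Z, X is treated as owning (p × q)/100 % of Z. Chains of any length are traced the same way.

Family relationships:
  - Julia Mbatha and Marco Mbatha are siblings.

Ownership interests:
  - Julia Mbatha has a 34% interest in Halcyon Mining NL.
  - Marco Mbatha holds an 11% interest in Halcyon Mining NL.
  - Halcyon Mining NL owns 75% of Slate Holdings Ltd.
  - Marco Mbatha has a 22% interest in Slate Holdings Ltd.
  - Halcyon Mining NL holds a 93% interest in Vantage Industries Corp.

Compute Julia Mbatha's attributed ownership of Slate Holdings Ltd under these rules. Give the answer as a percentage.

By sibling attribution (R1), Julia Mbatha is treated as also owning Marco Mbatha's interest in Halcyon Mining NL, giving 34% + 11% = 45%.
By sibling attribution (R1), Julia Mbatha is treated as owning Marco Mbatha's 22% interest in Slate Holdings Ltd.
Chain via Halcyon Mining NL (R3): 45% × 75% = 33.75% of Slate Holdings Ltd.
Direct interest in Slate Holdings Ltd: 22%.
Aggregating (R2): 33.75% + 22% = 55.75%.

55.75%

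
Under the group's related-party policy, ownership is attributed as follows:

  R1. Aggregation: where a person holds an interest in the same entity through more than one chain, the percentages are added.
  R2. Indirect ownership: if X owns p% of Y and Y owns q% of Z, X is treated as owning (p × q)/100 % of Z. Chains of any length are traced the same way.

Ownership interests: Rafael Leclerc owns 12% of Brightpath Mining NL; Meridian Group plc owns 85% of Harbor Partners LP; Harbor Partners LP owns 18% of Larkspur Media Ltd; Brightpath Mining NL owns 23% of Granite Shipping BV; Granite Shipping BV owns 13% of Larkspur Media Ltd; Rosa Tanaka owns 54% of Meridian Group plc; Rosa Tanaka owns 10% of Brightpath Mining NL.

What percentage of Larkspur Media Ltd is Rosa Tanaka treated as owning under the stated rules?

Chain via Brightpath Mining NL → Granite Shipping BV (R2): 10% × 23% × 13% = 0.299% of Larkspur Media Ltd.
Chain via Meridian Group plc → Harbor Partners LP (R2): 54% × 85% × 18% = 8.262% of Larkspur Media Ltd.
Aggregating (R1): 0.299% + 8.262% = 8.561%.

8.561%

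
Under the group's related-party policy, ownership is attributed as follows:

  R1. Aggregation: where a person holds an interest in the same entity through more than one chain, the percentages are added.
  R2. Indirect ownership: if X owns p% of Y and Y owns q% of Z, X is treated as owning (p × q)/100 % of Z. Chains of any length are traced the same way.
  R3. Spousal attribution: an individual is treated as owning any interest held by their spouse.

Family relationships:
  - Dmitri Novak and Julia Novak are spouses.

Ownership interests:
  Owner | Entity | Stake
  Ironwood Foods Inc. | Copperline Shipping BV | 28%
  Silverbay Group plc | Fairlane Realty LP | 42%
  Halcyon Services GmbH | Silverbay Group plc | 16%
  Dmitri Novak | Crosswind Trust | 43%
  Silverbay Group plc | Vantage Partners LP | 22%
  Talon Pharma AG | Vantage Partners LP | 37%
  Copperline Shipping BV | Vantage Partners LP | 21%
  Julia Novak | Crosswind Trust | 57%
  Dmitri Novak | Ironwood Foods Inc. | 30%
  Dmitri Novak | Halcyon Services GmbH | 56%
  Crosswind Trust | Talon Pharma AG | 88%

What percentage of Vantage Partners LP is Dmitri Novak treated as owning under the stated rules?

36.2952%

By spousal attribution (R3), Dmitri Novak is treated as also owning Julia Novak's interest in Crosswind Trust, giving 43% + 57% = 100%.
Chain via Crosswind Trust → Talon Pharma AG (R2): 100% × 88% × 37% = 32.56% of Vantage Partners LP.
Chain via Ironwood Foods Inc. → Copperline Shipping BV (R2): 30% × 28% × 21% = 1.764% of Vantage Partners LP.
Chain via Halcyon Services GmbH → Silverbay Group plc (R2): 56% × 16% × 22% = 1.9712% of Vantage Partners LP.
Aggregating (R1): 32.56% + 1.764% + 1.9712% = 36.2952%.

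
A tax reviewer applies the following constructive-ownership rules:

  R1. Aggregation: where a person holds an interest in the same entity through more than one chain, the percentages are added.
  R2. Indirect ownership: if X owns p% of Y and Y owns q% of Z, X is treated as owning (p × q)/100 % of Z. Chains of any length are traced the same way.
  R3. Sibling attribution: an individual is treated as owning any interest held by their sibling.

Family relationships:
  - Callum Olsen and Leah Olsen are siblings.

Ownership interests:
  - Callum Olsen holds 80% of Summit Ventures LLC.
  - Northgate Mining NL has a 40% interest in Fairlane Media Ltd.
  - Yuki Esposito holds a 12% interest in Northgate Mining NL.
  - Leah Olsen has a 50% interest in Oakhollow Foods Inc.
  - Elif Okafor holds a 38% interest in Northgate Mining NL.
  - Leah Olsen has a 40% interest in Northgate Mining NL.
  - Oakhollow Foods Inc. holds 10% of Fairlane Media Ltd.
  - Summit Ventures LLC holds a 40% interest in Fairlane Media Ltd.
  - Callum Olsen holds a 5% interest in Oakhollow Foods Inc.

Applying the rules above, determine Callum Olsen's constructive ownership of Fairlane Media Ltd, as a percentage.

53.5%

By sibling attribution (R3), Callum Olsen is treated as also owning Leah Olsen's interest in Oakhollow Foods Inc, giving 5% + 50% = 55%.
By sibling attribution (R3), Callum Olsen is treated as owning Leah Olsen's 40% interest in Northgate Mining NL.
Chain via Oakhollow Foods Inc. (R2): 55% × 10% = 5.5% of Fairlane Media Ltd.
Chain via Summit Ventures LLC (R2): 80% × 40% = 32% of Fairlane Media Ltd.
Chain via Northgate Mining NL (R2): 40% × 40% = 16% of Fairlane Media Ltd.
Aggregating (R1): 5.5% + 32% + 16% = 53.5%.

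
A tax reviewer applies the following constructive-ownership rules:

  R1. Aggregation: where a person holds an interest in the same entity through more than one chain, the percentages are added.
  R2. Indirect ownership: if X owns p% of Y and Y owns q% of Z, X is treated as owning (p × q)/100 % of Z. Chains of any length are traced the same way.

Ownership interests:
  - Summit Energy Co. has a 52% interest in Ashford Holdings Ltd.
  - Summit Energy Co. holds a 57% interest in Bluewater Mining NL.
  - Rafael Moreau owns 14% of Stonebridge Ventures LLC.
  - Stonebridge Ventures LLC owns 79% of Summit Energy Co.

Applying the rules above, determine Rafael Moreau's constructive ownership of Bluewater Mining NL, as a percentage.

6.3042%

Chain via Stonebridge Ventures LLC → Summit Energy Co. (R2): 14% × 79% × 57% = 6.3042% of Bluewater Mining NL.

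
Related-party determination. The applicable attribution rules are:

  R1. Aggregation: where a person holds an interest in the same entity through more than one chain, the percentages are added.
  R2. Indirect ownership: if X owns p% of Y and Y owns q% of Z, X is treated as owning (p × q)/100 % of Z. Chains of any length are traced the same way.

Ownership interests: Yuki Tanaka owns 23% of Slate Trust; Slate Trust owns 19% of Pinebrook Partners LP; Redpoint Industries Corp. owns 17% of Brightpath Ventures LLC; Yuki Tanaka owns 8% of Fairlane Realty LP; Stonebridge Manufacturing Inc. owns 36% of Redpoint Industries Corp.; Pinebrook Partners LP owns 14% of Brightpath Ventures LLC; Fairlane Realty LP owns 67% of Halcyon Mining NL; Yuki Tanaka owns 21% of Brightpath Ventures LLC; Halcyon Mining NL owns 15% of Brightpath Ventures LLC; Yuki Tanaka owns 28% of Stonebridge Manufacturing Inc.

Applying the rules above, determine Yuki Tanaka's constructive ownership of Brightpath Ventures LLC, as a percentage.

Chain via Slate Trust → Pinebrook Partners LP (R2): 23% × 19% × 14% = 0.6118% of Brightpath Ventures LLC.
Chain via Fairlane Realty LP → Halcyon Mining NL (R2): 8% × 67% × 15% = 0.804% of Brightpath Ventures LLC.
Chain via Stonebridge Manufacturing Inc. → Redpoint Industries Corp. (R2): 28% × 36% × 17% = 1.7136% of Brightpath Ventures LLC.
Direct interest in Brightpath Ventures LLC: 21%.
Aggregating (R1): 0.6118% + 0.804% + 1.7136% + 21% = 24.1294%.

24.1294%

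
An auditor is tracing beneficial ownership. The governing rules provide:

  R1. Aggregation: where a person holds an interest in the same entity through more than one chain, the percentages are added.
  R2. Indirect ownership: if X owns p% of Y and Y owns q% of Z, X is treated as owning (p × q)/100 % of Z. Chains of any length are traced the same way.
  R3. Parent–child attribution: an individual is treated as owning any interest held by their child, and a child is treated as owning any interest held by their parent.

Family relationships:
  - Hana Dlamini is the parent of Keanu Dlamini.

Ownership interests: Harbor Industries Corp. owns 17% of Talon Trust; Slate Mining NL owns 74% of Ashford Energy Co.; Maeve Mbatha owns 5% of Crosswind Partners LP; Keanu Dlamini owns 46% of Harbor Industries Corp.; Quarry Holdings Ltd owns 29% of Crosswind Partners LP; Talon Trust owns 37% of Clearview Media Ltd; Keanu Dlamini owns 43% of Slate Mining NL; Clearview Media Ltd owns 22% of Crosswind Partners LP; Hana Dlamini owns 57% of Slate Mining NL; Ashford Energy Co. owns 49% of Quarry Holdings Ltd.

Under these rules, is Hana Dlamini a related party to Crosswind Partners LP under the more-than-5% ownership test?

By parent–child attribution (R3), Hana Dlamini is treated as also owning Keanu Dlamini's interest in Slate Mining NL, giving 57% + 43% = 100%.
By parent–child attribution (R3), Hana Dlamini is treated as owning Keanu Dlamini's 46% interest in Harbor Industries Corp.
Chain via Slate Mining NL → Ashford Energy Co. → Quarry Holdings Ltd (R2): 100% × 74% × 49% × 29% = 10.5154% of Crosswind Partners LP.
Chain via Harbor Industries Corp. → Talon Trust → Clearview Media Ltd (R2): 46% × 17% × 37% × 22% = 0.636548% of Crosswind Partners LP.
Aggregating (R1): 10.5154% + 0.636548% = 11.151948%.
11.151948% exceeds the 5% threshold, so Hana is a related party to Crosswind Partners LP.

Yes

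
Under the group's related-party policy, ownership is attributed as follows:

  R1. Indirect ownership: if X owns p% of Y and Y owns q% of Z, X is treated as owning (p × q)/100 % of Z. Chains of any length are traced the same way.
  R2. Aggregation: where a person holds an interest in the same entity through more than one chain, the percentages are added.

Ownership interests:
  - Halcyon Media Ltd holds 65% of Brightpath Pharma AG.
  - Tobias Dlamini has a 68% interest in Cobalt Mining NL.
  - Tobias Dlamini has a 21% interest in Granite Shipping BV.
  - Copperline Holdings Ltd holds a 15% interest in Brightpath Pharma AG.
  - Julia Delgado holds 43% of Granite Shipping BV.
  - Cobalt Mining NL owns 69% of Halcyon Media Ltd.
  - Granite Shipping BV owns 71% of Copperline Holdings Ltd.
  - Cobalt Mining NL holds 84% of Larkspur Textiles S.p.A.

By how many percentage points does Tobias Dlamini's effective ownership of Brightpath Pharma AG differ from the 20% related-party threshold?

12.7345

Chain via Cobalt Mining NL → Halcyon Media Ltd (R1): 68% × 69% × 65% = 30.498% of Brightpath Pharma AG.
Chain via Granite Shipping BV → Copperline Holdings Ltd (R1): 21% × 71% × 15% = 2.2365% of Brightpath Pharma AG.
Aggregating (R2): 30.498% + 2.2365% = 32.7345%.
32.7345% exceeds the 20% threshold by 12.7345 percentage points.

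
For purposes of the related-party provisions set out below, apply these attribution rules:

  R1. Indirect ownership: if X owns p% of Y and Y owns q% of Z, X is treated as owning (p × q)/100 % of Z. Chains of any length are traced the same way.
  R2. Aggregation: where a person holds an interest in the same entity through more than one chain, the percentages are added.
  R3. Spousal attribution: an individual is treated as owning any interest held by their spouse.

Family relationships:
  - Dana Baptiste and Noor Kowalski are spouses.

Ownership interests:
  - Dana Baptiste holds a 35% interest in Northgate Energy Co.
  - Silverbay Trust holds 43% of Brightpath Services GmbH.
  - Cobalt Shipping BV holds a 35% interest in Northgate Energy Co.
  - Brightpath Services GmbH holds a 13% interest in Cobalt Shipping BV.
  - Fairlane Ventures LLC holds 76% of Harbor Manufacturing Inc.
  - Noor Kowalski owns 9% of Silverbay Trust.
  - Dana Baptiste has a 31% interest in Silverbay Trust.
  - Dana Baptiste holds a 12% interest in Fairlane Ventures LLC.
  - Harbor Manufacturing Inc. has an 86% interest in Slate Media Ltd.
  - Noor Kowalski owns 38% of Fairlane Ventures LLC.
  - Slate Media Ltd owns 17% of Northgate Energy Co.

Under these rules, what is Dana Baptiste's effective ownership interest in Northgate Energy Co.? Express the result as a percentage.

41.3382%

By spousal attribution (R3), Dana Baptiste is treated as also owning Noor Kowalski's interest in Fairlane Ventures LLC, giving 12% + 38% = 50%.
By spousal attribution (R3), Dana Baptiste is treated as also owning Noor Kowalski's interest in Silverbay Trust, giving 31% + 9% = 40%.
Chain via Fairlane Ventures LLC → Harbor Manufacturing Inc. → Slate Media Ltd (R1): 50% × 76% × 86% × 17% = 5.5556% of Northgate Energy Co.
Chain via Silverbay Trust → Brightpath Services GmbH → Cobalt Shipping BV (R1): 40% × 43% × 13% × 35% = 0.7826% of Northgate Energy Co.
Direct interest in Northgate Energy Co: 35%.
Aggregating (R2): 5.5556% + 0.7826% + 35% = 41.3382%.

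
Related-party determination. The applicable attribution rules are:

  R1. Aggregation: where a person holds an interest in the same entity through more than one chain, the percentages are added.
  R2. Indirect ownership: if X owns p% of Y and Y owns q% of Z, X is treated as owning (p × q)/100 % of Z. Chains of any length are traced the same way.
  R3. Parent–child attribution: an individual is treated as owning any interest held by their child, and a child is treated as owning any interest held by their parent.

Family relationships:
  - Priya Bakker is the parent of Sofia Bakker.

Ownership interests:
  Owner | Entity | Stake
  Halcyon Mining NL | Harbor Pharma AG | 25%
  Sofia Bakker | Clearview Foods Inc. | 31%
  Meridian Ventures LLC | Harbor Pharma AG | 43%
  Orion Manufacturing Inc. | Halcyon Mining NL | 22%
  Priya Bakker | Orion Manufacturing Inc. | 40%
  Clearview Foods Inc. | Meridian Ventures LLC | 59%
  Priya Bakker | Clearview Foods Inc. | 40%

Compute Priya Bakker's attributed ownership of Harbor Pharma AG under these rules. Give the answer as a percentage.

By parent–child attribution (R3), Priya Bakker is treated as also owning Sofia Bakker's interest in Clearview Foods Inc, giving 40% + 31% = 71%.
Chain via Clearview Foods Inc. → Meridian Ventures LLC (R2): 71% × 59% × 43% = 18.0127% of Harbor Pharma AG.
Chain via Orion Manufacturing Inc. → Halcyon Mining NL (R2): 40% × 22% × 25% = 2.2% of Harbor Pharma AG.
Aggregating (R1): 18.0127% + 2.2% = 20.2127%.

20.2127%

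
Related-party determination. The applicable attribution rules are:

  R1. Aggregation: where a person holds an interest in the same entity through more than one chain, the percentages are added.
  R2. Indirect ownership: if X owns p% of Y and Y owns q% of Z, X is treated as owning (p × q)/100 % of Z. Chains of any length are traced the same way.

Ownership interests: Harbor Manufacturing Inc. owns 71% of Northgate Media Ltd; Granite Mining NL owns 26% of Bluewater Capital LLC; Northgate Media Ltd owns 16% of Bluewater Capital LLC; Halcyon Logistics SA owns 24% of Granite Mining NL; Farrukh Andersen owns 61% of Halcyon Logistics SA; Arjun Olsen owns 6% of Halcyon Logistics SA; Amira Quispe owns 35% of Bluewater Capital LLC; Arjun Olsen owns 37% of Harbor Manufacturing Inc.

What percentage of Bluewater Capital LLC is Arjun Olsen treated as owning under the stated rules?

4.5776%

Chain via Harbor Manufacturing Inc. → Northgate Media Ltd (R2): 37% × 71% × 16% = 4.2032% of Bluewater Capital LLC.
Chain via Halcyon Logistics SA → Granite Mining NL (R2): 6% × 24% × 26% = 0.3744% of Bluewater Capital LLC.
Aggregating (R1): 4.2032% + 0.3744% = 4.5776%.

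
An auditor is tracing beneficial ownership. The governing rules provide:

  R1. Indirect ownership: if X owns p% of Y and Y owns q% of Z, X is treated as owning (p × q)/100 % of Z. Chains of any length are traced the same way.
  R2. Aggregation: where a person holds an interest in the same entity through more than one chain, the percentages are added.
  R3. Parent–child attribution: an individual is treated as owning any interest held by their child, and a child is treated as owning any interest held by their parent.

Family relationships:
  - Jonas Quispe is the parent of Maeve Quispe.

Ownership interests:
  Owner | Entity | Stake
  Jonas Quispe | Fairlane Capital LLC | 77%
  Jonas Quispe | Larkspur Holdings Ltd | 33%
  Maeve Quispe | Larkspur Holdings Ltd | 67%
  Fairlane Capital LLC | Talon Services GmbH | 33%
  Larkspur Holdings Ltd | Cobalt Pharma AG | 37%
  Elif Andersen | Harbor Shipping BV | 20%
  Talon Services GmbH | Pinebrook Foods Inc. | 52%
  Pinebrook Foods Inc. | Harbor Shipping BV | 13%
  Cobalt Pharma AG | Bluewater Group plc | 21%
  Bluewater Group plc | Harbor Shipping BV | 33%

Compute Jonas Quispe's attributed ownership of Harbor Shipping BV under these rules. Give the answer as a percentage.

By parent–child attribution (R3), Jonas Quispe is treated as also owning Maeve Quispe's interest in Larkspur Holdings Ltd, giving 33% + 67% = 100%.
Chain via Fairlane Capital LLC → Talon Services GmbH → Pinebrook Foods Inc. (R1): 77% × 33% × 52% × 13% = 1.717716% of Harbor Shipping BV.
Chain via Larkspur Holdings Ltd → Cobalt Pharma AG → Bluewater Group plc (R1): 100% × 37% × 21% × 33% = 2.5641% of Harbor Shipping BV.
Aggregating (R2): 1.717716% + 2.5641% = 4.281816%.

4.281816%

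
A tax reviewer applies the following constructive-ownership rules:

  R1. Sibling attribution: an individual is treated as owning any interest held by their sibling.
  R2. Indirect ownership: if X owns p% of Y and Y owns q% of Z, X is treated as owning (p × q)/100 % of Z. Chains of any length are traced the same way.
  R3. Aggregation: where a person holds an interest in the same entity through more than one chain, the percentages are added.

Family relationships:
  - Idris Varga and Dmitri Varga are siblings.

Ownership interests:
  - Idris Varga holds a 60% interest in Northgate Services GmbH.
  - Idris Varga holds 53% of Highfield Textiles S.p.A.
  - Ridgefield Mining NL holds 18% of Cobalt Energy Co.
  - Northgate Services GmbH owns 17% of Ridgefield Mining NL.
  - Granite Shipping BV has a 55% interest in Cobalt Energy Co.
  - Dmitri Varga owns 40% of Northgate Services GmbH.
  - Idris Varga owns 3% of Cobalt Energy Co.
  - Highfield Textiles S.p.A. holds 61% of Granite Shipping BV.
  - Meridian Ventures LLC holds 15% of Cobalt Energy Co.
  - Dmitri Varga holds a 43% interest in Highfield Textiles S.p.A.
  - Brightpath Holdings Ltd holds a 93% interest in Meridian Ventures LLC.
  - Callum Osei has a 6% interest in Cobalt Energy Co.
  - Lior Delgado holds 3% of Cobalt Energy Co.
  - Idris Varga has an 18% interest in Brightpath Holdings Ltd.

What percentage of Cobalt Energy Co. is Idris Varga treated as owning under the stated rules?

By sibling attribution (R1), Idris Varga is treated as also owning Dmitri Varga's interest in Northgate Services GmbH, giving 60% + 40% = 100%.
By sibling attribution (R1), Idris Varga is treated as also owning Dmitri Varga's interest in Highfield Textiles S.p.A, giving 53% + 43% = 96%.
Chain via Northgate Services GmbH → Ridgefield Mining NL (R2): 100% × 17% × 18% = 3.06% of Cobalt Energy Co.
Chain via Brightpath Holdings Ltd → Meridian Ventures LLC (R2): 18% × 93% × 15% = 2.511% of Cobalt Energy Co.
Chain via Highfield Textiles S.p.A. → Granite Shipping BV (R2): 96% × 61% × 55% = 32.208% of Cobalt Energy Co.
Direct interest in Cobalt Energy Co: 3%.
Aggregating (R3): 3.06% + 2.511% + 32.208% + 3% = 40.779%.

40.779%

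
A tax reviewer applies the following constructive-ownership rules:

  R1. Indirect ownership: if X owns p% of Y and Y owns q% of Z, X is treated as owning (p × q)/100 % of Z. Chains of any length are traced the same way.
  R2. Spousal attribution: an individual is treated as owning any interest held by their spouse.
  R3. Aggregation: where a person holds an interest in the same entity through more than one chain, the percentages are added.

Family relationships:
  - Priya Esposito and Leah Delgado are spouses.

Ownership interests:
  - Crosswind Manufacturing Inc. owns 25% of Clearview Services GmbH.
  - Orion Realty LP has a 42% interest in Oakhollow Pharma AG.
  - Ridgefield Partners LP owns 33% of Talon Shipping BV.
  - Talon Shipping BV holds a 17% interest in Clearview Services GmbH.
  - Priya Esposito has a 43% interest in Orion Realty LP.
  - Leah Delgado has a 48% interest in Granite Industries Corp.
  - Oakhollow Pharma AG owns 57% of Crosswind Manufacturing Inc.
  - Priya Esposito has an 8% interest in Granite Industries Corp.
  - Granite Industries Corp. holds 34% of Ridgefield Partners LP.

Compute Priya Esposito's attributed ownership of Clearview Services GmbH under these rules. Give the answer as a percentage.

By spousal attribution (R2), Priya Esposito is treated as also owning Leah Delgado's interest in Granite Industries Corp, giving 8% + 48% = 56%.
Chain via Granite Industries Corp. → Ridgefield Partners LP → Talon Shipping BV (R1): 56% × 34% × 33% × 17% = 1.068144% of Clearview Services GmbH.
Chain via Orion Realty LP → Oakhollow Pharma AG → Crosswind Manufacturing Inc. (R1): 43% × 42% × 57% × 25% = 2.57355% of Clearview Services GmbH.
Aggregating (R3): 1.068144% + 2.57355% = 3.641694%.

3.641694%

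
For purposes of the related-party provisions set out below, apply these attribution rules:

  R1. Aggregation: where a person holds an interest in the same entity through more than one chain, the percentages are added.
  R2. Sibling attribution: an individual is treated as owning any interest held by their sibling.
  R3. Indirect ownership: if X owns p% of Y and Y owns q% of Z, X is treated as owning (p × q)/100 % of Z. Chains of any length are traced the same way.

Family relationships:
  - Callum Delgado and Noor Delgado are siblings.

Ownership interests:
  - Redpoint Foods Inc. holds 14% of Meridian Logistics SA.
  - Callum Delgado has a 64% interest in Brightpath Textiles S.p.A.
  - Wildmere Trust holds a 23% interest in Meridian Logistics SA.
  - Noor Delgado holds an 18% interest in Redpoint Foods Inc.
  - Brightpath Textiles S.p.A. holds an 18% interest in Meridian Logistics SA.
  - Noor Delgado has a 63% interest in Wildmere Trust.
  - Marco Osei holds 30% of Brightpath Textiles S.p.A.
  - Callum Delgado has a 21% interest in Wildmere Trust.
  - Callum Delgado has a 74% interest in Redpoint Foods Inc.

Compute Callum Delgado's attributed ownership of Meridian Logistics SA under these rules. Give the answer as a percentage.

43.72%

By sibling attribution (R2), Callum Delgado is treated as also owning Noor Delgado's interest in Redpoint Foods Inc, giving 74% + 18% = 92%.
By sibling attribution (R2), Callum Delgado is treated as also owning Noor Delgado's interest in Wildmere Trust, giving 21% + 63% = 84%.
Chain via Brightpath Textiles S.p.A. (R3): 64% × 18% = 11.52% of Meridian Logistics SA.
Chain via Redpoint Foods Inc. (R3): 92% × 14% = 12.88% of Meridian Logistics SA.
Chain via Wildmere Trust (R3): 84% × 23% = 19.32% of Meridian Logistics SA.
Aggregating (R1): 11.52% + 12.88% + 19.32% = 43.72%.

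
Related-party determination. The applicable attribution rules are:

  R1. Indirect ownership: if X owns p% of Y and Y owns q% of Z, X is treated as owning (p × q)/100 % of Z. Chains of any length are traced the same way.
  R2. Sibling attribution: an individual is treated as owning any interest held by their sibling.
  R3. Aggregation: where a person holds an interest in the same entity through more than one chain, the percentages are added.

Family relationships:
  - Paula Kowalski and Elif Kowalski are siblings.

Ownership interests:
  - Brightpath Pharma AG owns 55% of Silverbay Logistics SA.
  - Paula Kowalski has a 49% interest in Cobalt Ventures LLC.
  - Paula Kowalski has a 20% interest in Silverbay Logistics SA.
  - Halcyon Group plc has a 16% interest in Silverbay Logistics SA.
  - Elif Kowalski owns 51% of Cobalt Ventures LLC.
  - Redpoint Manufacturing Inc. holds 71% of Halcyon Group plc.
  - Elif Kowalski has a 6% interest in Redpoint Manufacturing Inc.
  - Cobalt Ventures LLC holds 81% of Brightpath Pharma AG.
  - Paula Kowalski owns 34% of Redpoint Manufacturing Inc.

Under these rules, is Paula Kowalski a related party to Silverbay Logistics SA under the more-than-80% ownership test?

By sibling attribution (R2), Paula Kowalski is treated as also owning Elif Kowalski's interest in Redpoint Manufacturing Inc, giving 34% + 6% = 40%.
By sibling attribution (R2), Paula Kowalski is treated as also owning Elif Kowalski's interest in Cobalt Ventures LLC, giving 49% + 51% = 100%.
Chain via Redpoint Manufacturing Inc. → Halcyon Group plc (R1): 40% × 71% × 16% = 4.544% of Silverbay Logistics SA.
Chain via Cobalt Ventures LLC → Brightpath Pharma AG (R1): 100% × 81% × 55% = 44.55% of Silverbay Logistics SA.
Direct interest in Silverbay Logistics SA: 20%.
Aggregating (R3): 4.544% + 44.55% + 20% = 69.094%.
69.094% does not exceed the 80% threshold, so Paula is not a related party to Silverbay Logistics SA.

No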